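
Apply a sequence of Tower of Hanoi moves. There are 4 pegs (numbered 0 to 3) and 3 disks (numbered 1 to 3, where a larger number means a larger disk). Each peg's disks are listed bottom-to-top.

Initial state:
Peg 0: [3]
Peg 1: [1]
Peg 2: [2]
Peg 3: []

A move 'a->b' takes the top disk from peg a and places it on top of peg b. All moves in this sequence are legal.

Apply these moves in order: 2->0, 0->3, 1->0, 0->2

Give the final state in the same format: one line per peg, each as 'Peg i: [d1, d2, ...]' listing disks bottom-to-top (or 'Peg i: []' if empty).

After move 1 (2->0):
Peg 0: [3, 2]
Peg 1: [1]
Peg 2: []
Peg 3: []

After move 2 (0->3):
Peg 0: [3]
Peg 1: [1]
Peg 2: []
Peg 3: [2]

After move 3 (1->0):
Peg 0: [3, 1]
Peg 1: []
Peg 2: []
Peg 3: [2]

After move 4 (0->2):
Peg 0: [3]
Peg 1: []
Peg 2: [1]
Peg 3: [2]

Answer: Peg 0: [3]
Peg 1: []
Peg 2: [1]
Peg 3: [2]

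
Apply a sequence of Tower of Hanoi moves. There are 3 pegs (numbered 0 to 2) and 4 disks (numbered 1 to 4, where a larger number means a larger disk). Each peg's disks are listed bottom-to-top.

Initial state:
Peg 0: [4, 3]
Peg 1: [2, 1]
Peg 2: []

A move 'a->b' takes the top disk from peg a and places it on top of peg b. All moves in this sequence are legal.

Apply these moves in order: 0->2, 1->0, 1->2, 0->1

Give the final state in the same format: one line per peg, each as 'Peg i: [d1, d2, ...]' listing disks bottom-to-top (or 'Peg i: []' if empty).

Answer: Peg 0: [4]
Peg 1: [1]
Peg 2: [3, 2]

Derivation:
After move 1 (0->2):
Peg 0: [4]
Peg 1: [2, 1]
Peg 2: [3]

After move 2 (1->0):
Peg 0: [4, 1]
Peg 1: [2]
Peg 2: [3]

After move 3 (1->2):
Peg 0: [4, 1]
Peg 1: []
Peg 2: [3, 2]

After move 4 (0->1):
Peg 0: [4]
Peg 1: [1]
Peg 2: [3, 2]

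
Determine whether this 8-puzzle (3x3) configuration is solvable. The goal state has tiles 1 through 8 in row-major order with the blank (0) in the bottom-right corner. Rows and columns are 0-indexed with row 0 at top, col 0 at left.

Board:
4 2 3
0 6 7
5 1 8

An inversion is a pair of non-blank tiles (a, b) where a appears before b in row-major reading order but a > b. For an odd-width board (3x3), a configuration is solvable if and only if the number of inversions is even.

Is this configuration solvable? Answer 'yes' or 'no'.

Answer: yes

Derivation:
Inversions (pairs i<j in row-major order where tile[i] > tile[j] > 0): 10
10 is even, so the puzzle is solvable.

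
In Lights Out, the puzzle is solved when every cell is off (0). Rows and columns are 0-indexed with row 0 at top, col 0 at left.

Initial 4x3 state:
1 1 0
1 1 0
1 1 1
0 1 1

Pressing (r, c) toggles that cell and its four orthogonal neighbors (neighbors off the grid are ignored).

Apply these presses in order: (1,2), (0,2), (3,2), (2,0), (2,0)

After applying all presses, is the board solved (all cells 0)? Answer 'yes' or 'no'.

After press 1 at (1,2):
1 1 1
1 0 1
1 1 0
0 1 1

After press 2 at (0,2):
1 0 0
1 0 0
1 1 0
0 1 1

After press 3 at (3,2):
1 0 0
1 0 0
1 1 1
0 0 0

After press 4 at (2,0):
1 0 0
0 0 0
0 0 1
1 0 0

After press 5 at (2,0):
1 0 0
1 0 0
1 1 1
0 0 0

Lights still on: 5

Answer: no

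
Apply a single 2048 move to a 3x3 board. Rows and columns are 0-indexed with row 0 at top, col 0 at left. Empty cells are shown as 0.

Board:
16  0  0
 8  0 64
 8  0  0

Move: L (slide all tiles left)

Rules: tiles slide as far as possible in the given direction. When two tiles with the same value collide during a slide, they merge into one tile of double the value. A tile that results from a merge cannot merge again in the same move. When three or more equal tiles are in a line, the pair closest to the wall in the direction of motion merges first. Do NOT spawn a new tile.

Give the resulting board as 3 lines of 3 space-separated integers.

Answer: 16  0  0
 8 64  0
 8  0  0

Derivation:
Slide left:
row 0: [16, 0, 0] -> [16, 0, 0]
row 1: [8, 0, 64] -> [8, 64, 0]
row 2: [8, 0, 0] -> [8, 0, 0]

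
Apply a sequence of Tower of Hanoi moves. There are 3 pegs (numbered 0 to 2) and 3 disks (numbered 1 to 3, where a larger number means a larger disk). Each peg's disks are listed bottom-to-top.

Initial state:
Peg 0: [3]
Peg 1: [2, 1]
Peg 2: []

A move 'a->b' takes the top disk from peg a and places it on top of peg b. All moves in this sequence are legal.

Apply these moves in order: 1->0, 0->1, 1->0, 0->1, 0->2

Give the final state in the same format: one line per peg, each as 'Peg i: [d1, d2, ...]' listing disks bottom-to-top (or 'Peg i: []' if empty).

After move 1 (1->0):
Peg 0: [3, 1]
Peg 1: [2]
Peg 2: []

After move 2 (0->1):
Peg 0: [3]
Peg 1: [2, 1]
Peg 2: []

After move 3 (1->0):
Peg 0: [3, 1]
Peg 1: [2]
Peg 2: []

After move 4 (0->1):
Peg 0: [3]
Peg 1: [2, 1]
Peg 2: []

After move 5 (0->2):
Peg 0: []
Peg 1: [2, 1]
Peg 2: [3]

Answer: Peg 0: []
Peg 1: [2, 1]
Peg 2: [3]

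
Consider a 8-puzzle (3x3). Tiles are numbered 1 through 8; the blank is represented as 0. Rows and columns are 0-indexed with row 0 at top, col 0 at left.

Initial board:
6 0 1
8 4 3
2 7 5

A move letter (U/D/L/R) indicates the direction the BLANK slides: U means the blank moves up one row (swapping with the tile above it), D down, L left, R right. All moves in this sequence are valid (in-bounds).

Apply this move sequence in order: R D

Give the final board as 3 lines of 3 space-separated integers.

Answer: 6 1 3
8 4 0
2 7 5

Derivation:
After move 1 (R):
6 1 0
8 4 3
2 7 5

After move 2 (D):
6 1 3
8 4 0
2 7 5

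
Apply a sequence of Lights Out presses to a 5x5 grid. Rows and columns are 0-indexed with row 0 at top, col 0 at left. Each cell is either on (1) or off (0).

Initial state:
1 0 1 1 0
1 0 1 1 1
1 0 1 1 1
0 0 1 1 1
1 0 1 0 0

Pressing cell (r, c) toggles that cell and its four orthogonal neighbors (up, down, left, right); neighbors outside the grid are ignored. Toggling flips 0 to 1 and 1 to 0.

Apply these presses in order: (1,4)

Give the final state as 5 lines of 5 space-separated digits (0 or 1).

After press 1 at (1,4):
1 0 1 1 1
1 0 1 0 0
1 0 1 1 0
0 0 1 1 1
1 0 1 0 0

Answer: 1 0 1 1 1
1 0 1 0 0
1 0 1 1 0
0 0 1 1 1
1 0 1 0 0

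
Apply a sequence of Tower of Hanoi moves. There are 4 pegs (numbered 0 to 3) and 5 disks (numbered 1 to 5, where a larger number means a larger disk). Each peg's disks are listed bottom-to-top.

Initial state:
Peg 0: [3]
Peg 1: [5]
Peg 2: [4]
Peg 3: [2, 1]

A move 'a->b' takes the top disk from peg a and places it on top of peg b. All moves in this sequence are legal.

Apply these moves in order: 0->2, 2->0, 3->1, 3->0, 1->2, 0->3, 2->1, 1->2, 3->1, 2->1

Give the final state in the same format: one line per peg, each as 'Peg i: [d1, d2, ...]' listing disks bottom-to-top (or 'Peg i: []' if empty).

After move 1 (0->2):
Peg 0: []
Peg 1: [5]
Peg 2: [4, 3]
Peg 3: [2, 1]

After move 2 (2->0):
Peg 0: [3]
Peg 1: [5]
Peg 2: [4]
Peg 3: [2, 1]

After move 3 (3->1):
Peg 0: [3]
Peg 1: [5, 1]
Peg 2: [4]
Peg 3: [2]

After move 4 (3->0):
Peg 0: [3, 2]
Peg 1: [5, 1]
Peg 2: [4]
Peg 3: []

After move 5 (1->2):
Peg 0: [3, 2]
Peg 1: [5]
Peg 2: [4, 1]
Peg 3: []

After move 6 (0->3):
Peg 0: [3]
Peg 1: [5]
Peg 2: [4, 1]
Peg 3: [2]

After move 7 (2->1):
Peg 0: [3]
Peg 1: [5, 1]
Peg 2: [4]
Peg 3: [2]

After move 8 (1->2):
Peg 0: [3]
Peg 1: [5]
Peg 2: [4, 1]
Peg 3: [2]

After move 9 (3->1):
Peg 0: [3]
Peg 1: [5, 2]
Peg 2: [4, 1]
Peg 3: []

After move 10 (2->1):
Peg 0: [3]
Peg 1: [5, 2, 1]
Peg 2: [4]
Peg 3: []

Answer: Peg 0: [3]
Peg 1: [5, 2, 1]
Peg 2: [4]
Peg 3: []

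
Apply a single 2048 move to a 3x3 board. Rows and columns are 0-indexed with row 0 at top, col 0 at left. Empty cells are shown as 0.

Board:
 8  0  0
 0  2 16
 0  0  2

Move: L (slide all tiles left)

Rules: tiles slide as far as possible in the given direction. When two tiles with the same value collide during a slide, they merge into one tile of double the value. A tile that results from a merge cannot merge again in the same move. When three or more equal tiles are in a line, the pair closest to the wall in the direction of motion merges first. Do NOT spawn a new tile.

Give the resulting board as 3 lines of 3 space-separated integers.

Slide left:
row 0: [8, 0, 0] -> [8, 0, 0]
row 1: [0, 2, 16] -> [2, 16, 0]
row 2: [0, 0, 2] -> [2, 0, 0]

Answer:  8  0  0
 2 16  0
 2  0  0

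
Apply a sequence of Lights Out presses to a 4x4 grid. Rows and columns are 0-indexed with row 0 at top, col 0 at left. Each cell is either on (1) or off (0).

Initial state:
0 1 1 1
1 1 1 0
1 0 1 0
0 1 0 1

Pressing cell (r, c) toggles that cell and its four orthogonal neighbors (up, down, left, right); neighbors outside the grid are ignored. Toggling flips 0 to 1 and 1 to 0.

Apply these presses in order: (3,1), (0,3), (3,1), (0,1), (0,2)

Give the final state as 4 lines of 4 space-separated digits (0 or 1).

Answer: 1 1 0 1
1 0 0 1
1 0 1 0
0 1 0 1

Derivation:
After press 1 at (3,1):
0 1 1 1
1 1 1 0
1 1 1 0
1 0 1 1

After press 2 at (0,3):
0 1 0 0
1 1 1 1
1 1 1 0
1 0 1 1

After press 3 at (3,1):
0 1 0 0
1 1 1 1
1 0 1 0
0 1 0 1

After press 4 at (0,1):
1 0 1 0
1 0 1 1
1 0 1 0
0 1 0 1

After press 5 at (0,2):
1 1 0 1
1 0 0 1
1 0 1 0
0 1 0 1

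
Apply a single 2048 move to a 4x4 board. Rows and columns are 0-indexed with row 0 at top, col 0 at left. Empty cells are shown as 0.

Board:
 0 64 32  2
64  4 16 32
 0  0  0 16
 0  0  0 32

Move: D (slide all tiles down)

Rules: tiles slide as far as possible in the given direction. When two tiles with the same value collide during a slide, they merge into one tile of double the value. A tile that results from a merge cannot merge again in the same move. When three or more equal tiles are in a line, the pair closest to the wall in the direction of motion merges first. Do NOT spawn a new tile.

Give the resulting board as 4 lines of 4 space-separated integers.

Slide down:
col 0: [0, 64, 0, 0] -> [0, 0, 0, 64]
col 1: [64, 4, 0, 0] -> [0, 0, 64, 4]
col 2: [32, 16, 0, 0] -> [0, 0, 32, 16]
col 3: [2, 32, 16, 32] -> [2, 32, 16, 32]

Answer:  0  0  0  2
 0  0  0 32
 0 64 32 16
64  4 16 32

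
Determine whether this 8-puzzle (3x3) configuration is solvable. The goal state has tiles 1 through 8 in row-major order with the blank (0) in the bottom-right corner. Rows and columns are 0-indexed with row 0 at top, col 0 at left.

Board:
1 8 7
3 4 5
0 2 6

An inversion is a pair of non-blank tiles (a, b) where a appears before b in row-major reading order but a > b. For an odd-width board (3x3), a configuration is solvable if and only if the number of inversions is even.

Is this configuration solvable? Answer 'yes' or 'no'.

Inversions (pairs i<j in row-major order where tile[i] > tile[j] > 0): 14
14 is even, so the puzzle is solvable.

Answer: yes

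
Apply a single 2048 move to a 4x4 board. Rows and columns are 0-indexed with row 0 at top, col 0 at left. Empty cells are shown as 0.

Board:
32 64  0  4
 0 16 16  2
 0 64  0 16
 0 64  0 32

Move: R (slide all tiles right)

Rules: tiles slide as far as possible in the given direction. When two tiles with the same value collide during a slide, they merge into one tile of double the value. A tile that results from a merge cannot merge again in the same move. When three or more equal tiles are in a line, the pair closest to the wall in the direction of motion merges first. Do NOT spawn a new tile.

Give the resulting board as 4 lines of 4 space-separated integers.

Slide right:
row 0: [32, 64, 0, 4] -> [0, 32, 64, 4]
row 1: [0, 16, 16, 2] -> [0, 0, 32, 2]
row 2: [0, 64, 0, 16] -> [0, 0, 64, 16]
row 3: [0, 64, 0, 32] -> [0, 0, 64, 32]

Answer:  0 32 64  4
 0  0 32  2
 0  0 64 16
 0  0 64 32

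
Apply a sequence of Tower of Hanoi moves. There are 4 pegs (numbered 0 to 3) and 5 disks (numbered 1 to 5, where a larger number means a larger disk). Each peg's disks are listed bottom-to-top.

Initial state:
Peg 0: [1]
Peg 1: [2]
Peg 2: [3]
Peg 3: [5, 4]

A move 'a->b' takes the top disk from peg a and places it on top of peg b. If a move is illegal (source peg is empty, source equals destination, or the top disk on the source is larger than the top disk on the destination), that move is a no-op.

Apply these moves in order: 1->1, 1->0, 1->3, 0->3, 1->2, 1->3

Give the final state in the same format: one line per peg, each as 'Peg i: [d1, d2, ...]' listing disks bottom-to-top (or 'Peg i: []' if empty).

After move 1 (1->1):
Peg 0: [1]
Peg 1: [2]
Peg 2: [3]
Peg 3: [5, 4]

After move 2 (1->0):
Peg 0: [1]
Peg 1: [2]
Peg 2: [3]
Peg 3: [5, 4]

After move 3 (1->3):
Peg 0: [1]
Peg 1: []
Peg 2: [3]
Peg 3: [5, 4, 2]

After move 4 (0->3):
Peg 0: []
Peg 1: []
Peg 2: [3]
Peg 3: [5, 4, 2, 1]

After move 5 (1->2):
Peg 0: []
Peg 1: []
Peg 2: [3]
Peg 3: [5, 4, 2, 1]

After move 6 (1->3):
Peg 0: []
Peg 1: []
Peg 2: [3]
Peg 3: [5, 4, 2, 1]

Answer: Peg 0: []
Peg 1: []
Peg 2: [3]
Peg 3: [5, 4, 2, 1]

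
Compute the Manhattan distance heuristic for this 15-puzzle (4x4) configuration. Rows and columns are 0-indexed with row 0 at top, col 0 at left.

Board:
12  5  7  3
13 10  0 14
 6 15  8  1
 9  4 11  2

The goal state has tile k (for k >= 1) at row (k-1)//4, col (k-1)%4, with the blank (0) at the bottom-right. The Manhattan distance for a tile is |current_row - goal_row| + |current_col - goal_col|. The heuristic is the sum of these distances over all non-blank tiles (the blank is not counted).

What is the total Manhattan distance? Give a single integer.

Answer: 39

Derivation:
Tile 12: at (0,0), goal (2,3), distance |0-2|+|0-3| = 5
Tile 5: at (0,1), goal (1,0), distance |0-1|+|1-0| = 2
Tile 7: at (0,2), goal (1,2), distance |0-1|+|2-2| = 1
Tile 3: at (0,3), goal (0,2), distance |0-0|+|3-2| = 1
Tile 13: at (1,0), goal (3,0), distance |1-3|+|0-0| = 2
Tile 10: at (1,1), goal (2,1), distance |1-2|+|1-1| = 1
Tile 14: at (1,3), goal (3,1), distance |1-3|+|3-1| = 4
Tile 6: at (2,0), goal (1,1), distance |2-1|+|0-1| = 2
Tile 15: at (2,1), goal (3,2), distance |2-3|+|1-2| = 2
Tile 8: at (2,2), goal (1,3), distance |2-1|+|2-3| = 2
Tile 1: at (2,3), goal (0,0), distance |2-0|+|3-0| = 5
Tile 9: at (3,0), goal (2,0), distance |3-2|+|0-0| = 1
Tile 4: at (3,1), goal (0,3), distance |3-0|+|1-3| = 5
Tile 11: at (3,2), goal (2,2), distance |3-2|+|2-2| = 1
Tile 2: at (3,3), goal (0,1), distance |3-0|+|3-1| = 5
Sum: 5 + 2 + 1 + 1 + 2 + 1 + 4 + 2 + 2 + 2 + 5 + 1 + 5 + 1 + 5 = 39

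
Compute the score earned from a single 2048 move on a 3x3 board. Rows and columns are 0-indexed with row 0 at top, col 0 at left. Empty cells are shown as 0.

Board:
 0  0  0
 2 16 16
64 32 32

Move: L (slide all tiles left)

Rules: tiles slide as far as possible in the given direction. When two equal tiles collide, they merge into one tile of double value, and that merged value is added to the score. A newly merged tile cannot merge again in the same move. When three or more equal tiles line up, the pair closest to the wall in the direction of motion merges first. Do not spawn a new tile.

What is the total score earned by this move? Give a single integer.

Slide left:
row 0: [0, 0, 0] -> [0, 0, 0]  score +0 (running 0)
row 1: [2, 16, 16] -> [2, 32, 0]  score +32 (running 32)
row 2: [64, 32, 32] -> [64, 64, 0]  score +64 (running 96)
Board after move:
 0  0  0
 2 32  0
64 64  0

Answer: 96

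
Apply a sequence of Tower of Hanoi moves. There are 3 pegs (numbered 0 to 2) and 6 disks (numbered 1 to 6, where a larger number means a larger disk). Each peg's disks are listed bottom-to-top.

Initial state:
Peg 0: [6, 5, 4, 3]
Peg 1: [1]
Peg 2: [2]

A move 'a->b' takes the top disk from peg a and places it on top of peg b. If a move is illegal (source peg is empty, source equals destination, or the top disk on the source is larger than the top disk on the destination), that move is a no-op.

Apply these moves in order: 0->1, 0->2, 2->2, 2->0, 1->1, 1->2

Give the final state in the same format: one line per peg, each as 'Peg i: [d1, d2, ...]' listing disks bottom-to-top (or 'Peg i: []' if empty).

After move 1 (0->1):
Peg 0: [6, 5, 4, 3]
Peg 1: [1]
Peg 2: [2]

After move 2 (0->2):
Peg 0: [6, 5, 4, 3]
Peg 1: [1]
Peg 2: [2]

After move 3 (2->2):
Peg 0: [6, 5, 4, 3]
Peg 1: [1]
Peg 2: [2]

After move 4 (2->0):
Peg 0: [6, 5, 4, 3, 2]
Peg 1: [1]
Peg 2: []

After move 5 (1->1):
Peg 0: [6, 5, 4, 3, 2]
Peg 1: [1]
Peg 2: []

After move 6 (1->2):
Peg 0: [6, 5, 4, 3, 2]
Peg 1: []
Peg 2: [1]

Answer: Peg 0: [6, 5, 4, 3, 2]
Peg 1: []
Peg 2: [1]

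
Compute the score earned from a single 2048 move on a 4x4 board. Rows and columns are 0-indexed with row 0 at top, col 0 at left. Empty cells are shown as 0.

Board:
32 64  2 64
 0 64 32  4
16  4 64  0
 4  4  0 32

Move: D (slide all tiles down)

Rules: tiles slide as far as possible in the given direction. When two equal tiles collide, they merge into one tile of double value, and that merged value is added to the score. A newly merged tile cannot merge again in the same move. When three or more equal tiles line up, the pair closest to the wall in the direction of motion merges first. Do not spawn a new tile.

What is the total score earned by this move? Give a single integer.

Slide down:
col 0: [32, 0, 16, 4] -> [0, 32, 16, 4]  score +0 (running 0)
col 1: [64, 64, 4, 4] -> [0, 0, 128, 8]  score +136 (running 136)
col 2: [2, 32, 64, 0] -> [0, 2, 32, 64]  score +0 (running 136)
col 3: [64, 4, 0, 32] -> [0, 64, 4, 32]  score +0 (running 136)
Board after move:
  0   0   0   0
 32   0   2  64
 16 128  32   4
  4   8  64  32

Answer: 136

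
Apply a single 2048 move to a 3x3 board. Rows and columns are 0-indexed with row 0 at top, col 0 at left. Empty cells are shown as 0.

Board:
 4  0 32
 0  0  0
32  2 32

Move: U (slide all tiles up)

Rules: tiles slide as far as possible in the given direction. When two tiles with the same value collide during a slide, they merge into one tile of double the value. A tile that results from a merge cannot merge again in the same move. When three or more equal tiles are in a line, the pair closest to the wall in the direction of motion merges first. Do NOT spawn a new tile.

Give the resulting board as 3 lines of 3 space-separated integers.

Answer:  4  2 64
32  0  0
 0  0  0

Derivation:
Slide up:
col 0: [4, 0, 32] -> [4, 32, 0]
col 1: [0, 0, 2] -> [2, 0, 0]
col 2: [32, 0, 32] -> [64, 0, 0]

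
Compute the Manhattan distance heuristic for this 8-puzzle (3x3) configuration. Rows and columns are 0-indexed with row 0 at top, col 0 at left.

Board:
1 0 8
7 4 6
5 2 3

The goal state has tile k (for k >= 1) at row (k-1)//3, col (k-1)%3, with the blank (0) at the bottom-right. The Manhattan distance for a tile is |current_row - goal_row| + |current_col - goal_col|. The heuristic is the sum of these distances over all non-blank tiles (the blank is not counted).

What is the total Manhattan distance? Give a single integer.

Answer: 11

Derivation:
Tile 1: (0,0)->(0,0) = 0
Tile 8: (0,2)->(2,1) = 3
Tile 7: (1,0)->(2,0) = 1
Tile 4: (1,1)->(1,0) = 1
Tile 6: (1,2)->(1,2) = 0
Tile 5: (2,0)->(1,1) = 2
Tile 2: (2,1)->(0,1) = 2
Tile 3: (2,2)->(0,2) = 2
Sum: 0 + 3 + 1 + 1 + 0 + 2 + 2 + 2 = 11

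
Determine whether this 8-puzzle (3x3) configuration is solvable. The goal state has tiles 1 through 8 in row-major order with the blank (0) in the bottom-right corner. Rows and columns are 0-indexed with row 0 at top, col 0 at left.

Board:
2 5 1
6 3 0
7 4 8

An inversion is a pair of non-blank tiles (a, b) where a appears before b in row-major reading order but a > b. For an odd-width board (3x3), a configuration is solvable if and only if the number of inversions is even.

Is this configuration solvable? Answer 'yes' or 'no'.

Inversions (pairs i<j in row-major order where tile[i] > tile[j] > 0): 7
7 is odd, so the puzzle is not solvable.

Answer: no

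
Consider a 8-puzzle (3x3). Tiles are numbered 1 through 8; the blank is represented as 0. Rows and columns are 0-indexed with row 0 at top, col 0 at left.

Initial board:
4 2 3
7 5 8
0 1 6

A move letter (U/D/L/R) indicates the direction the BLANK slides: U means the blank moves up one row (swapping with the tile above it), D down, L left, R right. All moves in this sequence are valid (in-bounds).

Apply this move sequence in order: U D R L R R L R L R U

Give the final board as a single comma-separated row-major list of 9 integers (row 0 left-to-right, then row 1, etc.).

After move 1 (U):
4 2 3
0 5 8
7 1 6

After move 2 (D):
4 2 3
7 5 8
0 1 6

After move 3 (R):
4 2 3
7 5 8
1 0 6

After move 4 (L):
4 2 3
7 5 8
0 1 6

After move 5 (R):
4 2 3
7 5 8
1 0 6

After move 6 (R):
4 2 3
7 5 8
1 6 0

After move 7 (L):
4 2 3
7 5 8
1 0 6

After move 8 (R):
4 2 3
7 5 8
1 6 0

After move 9 (L):
4 2 3
7 5 8
1 0 6

After move 10 (R):
4 2 3
7 5 8
1 6 0

After move 11 (U):
4 2 3
7 5 0
1 6 8

Answer: 4, 2, 3, 7, 5, 0, 1, 6, 8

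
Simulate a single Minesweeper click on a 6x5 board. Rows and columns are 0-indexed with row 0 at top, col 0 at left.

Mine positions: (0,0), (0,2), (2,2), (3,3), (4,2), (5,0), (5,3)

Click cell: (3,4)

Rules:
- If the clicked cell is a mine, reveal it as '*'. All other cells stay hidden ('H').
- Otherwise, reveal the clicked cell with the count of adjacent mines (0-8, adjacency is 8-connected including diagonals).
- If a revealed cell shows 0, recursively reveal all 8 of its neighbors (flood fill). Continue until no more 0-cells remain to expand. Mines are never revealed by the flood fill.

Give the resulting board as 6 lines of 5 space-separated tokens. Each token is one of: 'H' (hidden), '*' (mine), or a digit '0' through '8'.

H H H H H
H H H H H
H H H H H
H H H H 1
H H H H H
H H H H H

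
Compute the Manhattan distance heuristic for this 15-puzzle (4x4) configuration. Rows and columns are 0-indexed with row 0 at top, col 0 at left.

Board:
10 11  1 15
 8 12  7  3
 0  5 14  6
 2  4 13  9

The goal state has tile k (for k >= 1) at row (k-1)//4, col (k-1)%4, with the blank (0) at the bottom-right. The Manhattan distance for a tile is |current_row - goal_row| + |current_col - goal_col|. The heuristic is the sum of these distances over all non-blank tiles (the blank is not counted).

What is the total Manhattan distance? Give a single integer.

Answer: 42

Derivation:
Tile 10: (0,0)->(2,1) = 3
Tile 11: (0,1)->(2,2) = 3
Tile 1: (0,2)->(0,0) = 2
Tile 15: (0,3)->(3,2) = 4
Tile 8: (1,0)->(1,3) = 3
Tile 12: (1,1)->(2,3) = 3
Tile 7: (1,2)->(1,2) = 0
Tile 3: (1,3)->(0,2) = 2
Tile 5: (2,1)->(1,0) = 2
Tile 14: (2,2)->(3,1) = 2
Tile 6: (2,3)->(1,1) = 3
Tile 2: (3,0)->(0,1) = 4
Tile 4: (3,1)->(0,3) = 5
Tile 13: (3,2)->(3,0) = 2
Tile 9: (3,3)->(2,0) = 4
Sum: 3 + 3 + 2 + 4 + 3 + 3 + 0 + 2 + 2 + 2 + 3 + 4 + 5 + 2 + 4 = 42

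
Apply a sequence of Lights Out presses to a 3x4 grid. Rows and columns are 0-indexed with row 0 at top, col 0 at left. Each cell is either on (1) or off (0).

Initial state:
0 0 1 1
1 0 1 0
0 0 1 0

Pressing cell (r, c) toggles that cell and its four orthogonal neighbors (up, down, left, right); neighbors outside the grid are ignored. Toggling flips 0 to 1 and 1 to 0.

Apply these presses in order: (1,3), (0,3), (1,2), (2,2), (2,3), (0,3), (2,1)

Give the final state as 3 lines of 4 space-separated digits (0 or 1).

After press 1 at (1,3):
0 0 1 0
1 0 0 1
0 0 1 1

After press 2 at (0,3):
0 0 0 1
1 0 0 0
0 0 1 1

After press 3 at (1,2):
0 0 1 1
1 1 1 1
0 0 0 1

After press 4 at (2,2):
0 0 1 1
1 1 0 1
0 1 1 0

After press 5 at (2,3):
0 0 1 1
1 1 0 0
0 1 0 1

After press 6 at (0,3):
0 0 0 0
1 1 0 1
0 1 0 1

After press 7 at (2,1):
0 0 0 0
1 0 0 1
1 0 1 1

Answer: 0 0 0 0
1 0 0 1
1 0 1 1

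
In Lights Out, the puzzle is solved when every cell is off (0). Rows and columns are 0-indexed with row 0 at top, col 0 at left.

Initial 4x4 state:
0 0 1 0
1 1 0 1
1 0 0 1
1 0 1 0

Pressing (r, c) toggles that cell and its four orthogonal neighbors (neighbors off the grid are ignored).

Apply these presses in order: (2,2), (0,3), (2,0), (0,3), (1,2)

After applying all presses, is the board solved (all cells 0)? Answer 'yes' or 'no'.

Answer: yes

Derivation:
After press 1 at (2,2):
0 0 1 0
1 1 1 1
1 1 1 0
1 0 0 0

After press 2 at (0,3):
0 0 0 1
1 1 1 0
1 1 1 0
1 0 0 0

After press 3 at (2,0):
0 0 0 1
0 1 1 0
0 0 1 0
0 0 0 0

After press 4 at (0,3):
0 0 1 0
0 1 1 1
0 0 1 0
0 0 0 0

After press 5 at (1,2):
0 0 0 0
0 0 0 0
0 0 0 0
0 0 0 0

Lights still on: 0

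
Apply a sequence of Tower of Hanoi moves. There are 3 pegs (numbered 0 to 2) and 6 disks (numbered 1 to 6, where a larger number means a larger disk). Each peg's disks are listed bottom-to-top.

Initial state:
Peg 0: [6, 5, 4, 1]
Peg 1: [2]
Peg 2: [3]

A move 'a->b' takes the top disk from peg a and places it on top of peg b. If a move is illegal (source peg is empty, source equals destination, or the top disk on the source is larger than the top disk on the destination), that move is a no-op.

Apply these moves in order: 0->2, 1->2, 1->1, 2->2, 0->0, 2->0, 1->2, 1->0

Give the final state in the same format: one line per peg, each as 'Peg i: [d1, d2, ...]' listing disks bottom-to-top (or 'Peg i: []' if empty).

After move 1 (0->2):
Peg 0: [6, 5, 4]
Peg 1: [2]
Peg 2: [3, 1]

After move 2 (1->2):
Peg 0: [6, 5, 4]
Peg 1: [2]
Peg 2: [3, 1]

After move 3 (1->1):
Peg 0: [6, 5, 4]
Peg 1: [2]
Peg 2: [3, 1]

After move 4 (2->2):
Peg 0: [6, 5, 4]
Peg 1: [2]
Peg 2: [3, 1]

After move 5 (0->0):
Peg 0: [6, 5, 4]
Peg 1: [2]
Peg 2: [3, 1]

After move 6 (2->0):
Peg 0: [6, 5, 4, 1]
Peg 1: [2]
Peg 2: [3]

After move 7 (1->2):
Peg 0: [6, 5, 4, 1]
Peg 1: []
Peg 2: [3, 2]

After move 8 (1->0):
Peg 0: [6, 5, 4, 1]
Peg 1: []
Peg 2: [3, 2]

Answer: Peg 0: [6, 5, 4, 1]
Peg 1: []
Peg 2: [3, 2]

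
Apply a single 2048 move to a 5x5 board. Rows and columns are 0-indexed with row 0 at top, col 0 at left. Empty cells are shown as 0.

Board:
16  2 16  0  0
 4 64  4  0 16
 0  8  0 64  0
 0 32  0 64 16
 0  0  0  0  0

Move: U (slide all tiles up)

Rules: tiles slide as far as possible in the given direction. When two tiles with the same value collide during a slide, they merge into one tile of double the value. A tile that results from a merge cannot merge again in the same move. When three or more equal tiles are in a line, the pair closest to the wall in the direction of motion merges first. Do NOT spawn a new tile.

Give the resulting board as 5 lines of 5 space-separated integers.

Answer:  16   2  16 128  32
  4  64   4   0   0
  0   8   0   0   0
  0  32   0   0   0
  0   0   0   0   0

Derivation:
Slide up:
col 0: [16, 4, 0, 0, 0] -> [16, 4, 0, 0, 0]
col 1: [2, 64, 8, 32, 0] -> [2, 64, 8, 32, 0]
col 2: [16, 4, 0, 0, 0] -> [16, 4, 0, 0, 0]
col 3: [0, 0, 64, 64, 0] -> [128, 0, 0, 0, 0]
col 4: [0, 16, 0, 16, 0] -> [32, 0, 0, 0, 0]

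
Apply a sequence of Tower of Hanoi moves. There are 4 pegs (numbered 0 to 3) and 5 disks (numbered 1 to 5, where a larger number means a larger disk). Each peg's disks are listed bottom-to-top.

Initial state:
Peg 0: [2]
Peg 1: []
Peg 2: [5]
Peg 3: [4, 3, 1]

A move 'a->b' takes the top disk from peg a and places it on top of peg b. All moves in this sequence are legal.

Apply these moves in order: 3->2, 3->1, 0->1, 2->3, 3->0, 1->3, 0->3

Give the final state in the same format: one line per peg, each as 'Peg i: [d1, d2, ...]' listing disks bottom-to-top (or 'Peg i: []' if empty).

Answer: Peg 0: []
Peg 1: [3]
Peg 2: [5]
Peg 3: [4, 2, 1]

Derivation:
After move 1 (3->2):
Peg 0: [2]
Peg 1: []
Peg 2: [5, 1]
Peg 3: [4, 3]

After move 2 (3->1):
Peg 0: [2]
Peg 1: [3]
Peg 2: [5, 1]
Peg 3: [4]

After move 3 (0->1):
Peg 0: []
Peg 1: [3, 2]
Peg 2: [5, 1]
Peg 3: [4]

After move 4 (2->3):
Peg 0: []
Peg 1: [3, 2]
Peg 2: [5]
Peg 3: [4, 1]

After move 5 (3->0):
Peg 0: [1]
Peg 1: [3, 2]
Peg 2: [5]
Peg 3: [4]

After move 6 (1->3):
Peg 0: [1]
Peg 1: [3]
Peg 2: [5]
Peg 3: [4, 2]

After move 7 (0->3):
Peg 0: []
Peg 1: [3]
Peg 2: [5]
Peg 3: [4, 2, 1]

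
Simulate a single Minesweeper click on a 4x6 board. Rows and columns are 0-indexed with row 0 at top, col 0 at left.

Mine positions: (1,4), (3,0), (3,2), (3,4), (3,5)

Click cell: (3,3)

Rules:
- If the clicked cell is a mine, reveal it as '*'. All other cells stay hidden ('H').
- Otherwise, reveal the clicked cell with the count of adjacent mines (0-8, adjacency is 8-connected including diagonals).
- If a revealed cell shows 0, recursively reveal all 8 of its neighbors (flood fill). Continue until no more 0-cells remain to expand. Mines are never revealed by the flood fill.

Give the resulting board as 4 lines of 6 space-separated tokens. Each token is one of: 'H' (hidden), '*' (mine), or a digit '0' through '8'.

H H H H H H
H H H H H H
H H H H H H
H H H 2 H H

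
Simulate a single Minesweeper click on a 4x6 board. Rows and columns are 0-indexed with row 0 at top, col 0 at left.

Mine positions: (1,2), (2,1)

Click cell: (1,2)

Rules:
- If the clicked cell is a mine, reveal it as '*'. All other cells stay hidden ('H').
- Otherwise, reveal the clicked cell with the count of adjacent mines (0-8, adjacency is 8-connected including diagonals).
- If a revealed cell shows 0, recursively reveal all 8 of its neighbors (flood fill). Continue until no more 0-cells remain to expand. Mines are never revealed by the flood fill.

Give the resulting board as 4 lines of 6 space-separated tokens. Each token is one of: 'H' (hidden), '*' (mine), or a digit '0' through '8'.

H H H H H H
H H * H H H
H H H H H H
H H H H H H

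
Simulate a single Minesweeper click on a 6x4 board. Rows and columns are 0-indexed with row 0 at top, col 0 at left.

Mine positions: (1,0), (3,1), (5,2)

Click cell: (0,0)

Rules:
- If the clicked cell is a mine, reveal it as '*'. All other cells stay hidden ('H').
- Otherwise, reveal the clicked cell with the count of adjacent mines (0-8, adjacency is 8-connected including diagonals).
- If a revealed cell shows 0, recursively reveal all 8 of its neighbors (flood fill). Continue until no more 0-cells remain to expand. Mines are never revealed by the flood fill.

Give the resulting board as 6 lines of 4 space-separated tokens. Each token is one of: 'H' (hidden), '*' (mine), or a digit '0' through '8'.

1 H H H
H H H H
H H H H
H H H H
H H H H
H H H H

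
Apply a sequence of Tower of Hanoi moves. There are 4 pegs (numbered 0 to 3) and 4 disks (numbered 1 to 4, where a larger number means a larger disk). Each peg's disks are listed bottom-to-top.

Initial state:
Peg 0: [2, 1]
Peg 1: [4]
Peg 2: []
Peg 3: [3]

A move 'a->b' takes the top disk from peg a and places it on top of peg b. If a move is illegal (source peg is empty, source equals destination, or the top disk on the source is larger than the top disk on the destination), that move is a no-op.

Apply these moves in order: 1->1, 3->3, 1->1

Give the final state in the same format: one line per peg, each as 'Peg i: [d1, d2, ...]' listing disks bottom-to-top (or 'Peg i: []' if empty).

After move 1 (1->1):
Peg 0: [2, 1]
Peg 1: [4]
Peg 2: []
Peg 3: [3]

After move 2 (3->3):
Peg 0: [2, 1]
Peg 1: [4]
Peg 2: []
Peg 3: [3]

After move 3 (1->1):
Peg 0: [2, 1]
Peg 1: [4]
Peg 2: []
Peg 3: [3]

Answer: Peg 0: [2, 1]
Peg 1: [4]
Peg 2: []
Peg 3: [3]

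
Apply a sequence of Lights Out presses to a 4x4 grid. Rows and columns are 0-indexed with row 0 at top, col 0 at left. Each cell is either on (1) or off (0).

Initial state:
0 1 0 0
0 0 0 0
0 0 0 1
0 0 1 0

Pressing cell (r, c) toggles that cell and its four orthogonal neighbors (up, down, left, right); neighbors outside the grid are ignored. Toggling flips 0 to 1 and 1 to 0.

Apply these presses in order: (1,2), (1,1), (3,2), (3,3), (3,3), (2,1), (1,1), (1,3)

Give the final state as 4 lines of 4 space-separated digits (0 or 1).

After press 1 at (1,2):
0 1 1 0
0 1 1 1
0 0 1 1
0 0 1 0

After press 2 at (1,1):
0 0 1 0
1 0 0 1
0 1 1 1
0 0 1 0

After press 3 at (3,2):
0 0 1 0
1 0 0 1
0 1 0 1
0 1 0 1

After press 4 at (3,3):
0 0 1 0
1 0 0 1
0 1 0 0
0 1 1 0

After press 5 at (3,3):
0 0 1 0
1 0 0 1
0 1 0 1
0 1 0 1

After press 6 at (2,1):
0 0 1 0
1 1 0 1
1 0 1 1
0 0 0 1

After press 7 at (1,1):
0 1 1 0
0 0 1 1
1 1 1 1
0 0 0 1

After press 8 at (1,3):
0 1 1 1
0 0 0 0
1 1 1 0
0 0 0 1

Answer: 0 1 1 1
0 0 0 0
1 1 1 0
0 0 0 1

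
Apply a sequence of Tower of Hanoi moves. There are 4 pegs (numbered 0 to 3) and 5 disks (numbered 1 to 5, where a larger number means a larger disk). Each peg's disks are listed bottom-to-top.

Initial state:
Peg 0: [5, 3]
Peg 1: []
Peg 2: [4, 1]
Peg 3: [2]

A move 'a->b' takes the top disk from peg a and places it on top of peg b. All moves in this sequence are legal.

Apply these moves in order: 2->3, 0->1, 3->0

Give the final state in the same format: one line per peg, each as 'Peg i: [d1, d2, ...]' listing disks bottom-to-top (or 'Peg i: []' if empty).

Answer: Peg 0: [5, 1]
Peg 1: [3]
Peg 2: [4]
Peg 3: [2]

Derivation:
After move 1 (2->3):
Peg 0: [5, 3]
Peg 1: []
Peg 2: [4]
Peg 3: [2, 1]

After move 2 (0->1):
Peg 0: [5]
Peg 1: [3]
Peg 2: [4]
Peg 3: [2, 1]

After move 3 (3->0):
Peg 0: [5, 1]
Peg 1: [3]
Peg 2: [4]
Peg 3: [2]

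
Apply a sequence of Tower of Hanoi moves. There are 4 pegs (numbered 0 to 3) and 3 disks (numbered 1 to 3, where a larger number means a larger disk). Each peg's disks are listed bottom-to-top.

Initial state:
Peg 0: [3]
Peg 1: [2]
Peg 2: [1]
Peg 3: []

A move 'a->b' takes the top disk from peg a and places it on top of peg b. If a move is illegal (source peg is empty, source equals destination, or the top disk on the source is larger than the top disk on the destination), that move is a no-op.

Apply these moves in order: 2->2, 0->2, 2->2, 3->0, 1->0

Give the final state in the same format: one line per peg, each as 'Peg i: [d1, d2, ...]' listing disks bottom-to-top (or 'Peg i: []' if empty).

After move 1 (2->2):
Peg 0: [3]
Peg 1: [2]
Peg 2: [1]
Peg 3: []

After move 2 (0->2):
Peg 0: [3]
Peg 1: [2]
Peg 2: [1]
Peg 3: []

After move 3 (2->2):
Peg 0: [3]
Peg 1: [2]
Peg 2: [1]
Peg 3: []

After move 4 (3->0):
Peg 0: [3]
Peg 1: [2]
Peg 2: [1]
Peg 3: []

After move 5 (1->0):
Peg 0: [3, 2]
Peg 1: []
Peg 2: [1]
Peg 3: []

Answer: Peg 0: [3, 2]
Peg 1: []
Peg 2: [1]
Peg 3: []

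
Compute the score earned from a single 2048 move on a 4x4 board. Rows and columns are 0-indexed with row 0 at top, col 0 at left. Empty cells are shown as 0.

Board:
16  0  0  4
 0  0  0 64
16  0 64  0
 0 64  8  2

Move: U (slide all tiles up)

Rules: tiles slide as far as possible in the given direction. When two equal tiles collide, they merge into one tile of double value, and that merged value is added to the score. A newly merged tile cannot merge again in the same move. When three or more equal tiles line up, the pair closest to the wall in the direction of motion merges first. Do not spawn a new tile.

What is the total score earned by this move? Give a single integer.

Slide up:
col 0: [16, 0, 16, 0] -> [32, 0, 0, 0]  score +32 (running 32)
col 1: [0, 0, 0, 64] -> [64, 0, 0, 0]  score +0 (running 32)
col 2: [0, 0, 64, 8] -> [64, 8, 0, 0]  score +0 (running 32)
col 3: [4, 64, 0, 2] -> [4, 64, 2, 0]  score +0 (running 32)
Board after move:
32 64 64  4
 0  0  8 64
 0  0  0  2
 0  0  0  0

Answer: 32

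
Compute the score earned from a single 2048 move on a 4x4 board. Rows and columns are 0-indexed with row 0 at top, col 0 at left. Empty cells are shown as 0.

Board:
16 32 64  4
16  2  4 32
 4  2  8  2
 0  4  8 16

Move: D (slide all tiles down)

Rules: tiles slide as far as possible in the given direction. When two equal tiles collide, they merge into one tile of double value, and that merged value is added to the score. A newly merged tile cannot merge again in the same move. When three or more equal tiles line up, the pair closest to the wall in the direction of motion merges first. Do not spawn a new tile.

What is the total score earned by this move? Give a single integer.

Slide down:
col 0: [16, 16, 4, 0] -> [0, 0, 32, 4]  score +32 (running 32)
col 1: [32, 2, 2, 4] -> [0, 32, 4, 4]  score +4 (running 36)
col 2: [64, 4, 8, 8] -> [0, 64, 4, 16]  score +16 (running 52)
col 3: [4, 32, 2, 16] -> [4, 32, 2, 16]  score +0 (running 52)
Board after move:
 0  0  0  4
 0 32 64 32
32  4  4  2
 4  4 16 16

Answer: 52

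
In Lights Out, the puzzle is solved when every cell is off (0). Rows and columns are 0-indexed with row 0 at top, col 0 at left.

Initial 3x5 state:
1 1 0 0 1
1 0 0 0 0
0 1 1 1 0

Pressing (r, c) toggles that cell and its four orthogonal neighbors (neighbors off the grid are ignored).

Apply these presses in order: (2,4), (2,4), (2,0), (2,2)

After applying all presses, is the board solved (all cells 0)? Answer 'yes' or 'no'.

Answer: no

Derivation:
After press 1 at (2,4):
1 1 0 0 1
1 0 0 0 1
0 1 1 0 1

After press 2 at (2,4):
1 1 0 0 1
1 0 0 0 0
0 1 1 1 0

After press 3 at (2,0):
1 1 0 0 1
0 0 0 0 0
1 0 1 1 0

After press 4 at (2,2):
1 1 0 0 1
0 0 1 0 0
1 1 0 0 0

Lights still on: 6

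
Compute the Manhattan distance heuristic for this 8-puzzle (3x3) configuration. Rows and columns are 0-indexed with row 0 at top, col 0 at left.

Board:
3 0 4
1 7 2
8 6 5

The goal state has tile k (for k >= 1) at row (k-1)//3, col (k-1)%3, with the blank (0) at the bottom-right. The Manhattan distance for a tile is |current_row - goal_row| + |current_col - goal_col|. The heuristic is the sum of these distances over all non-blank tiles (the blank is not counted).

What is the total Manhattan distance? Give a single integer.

Answer: 15

Derivation:
Tile 3: (0,0)->(0,2) = 2
Tile 4: (0,2)->(1,0) = 3
Tile 1: (1,0)->(0,0) = 1
Tile 7: (1,1)->(2,0) = 2
Tile 2: (1,2)->(0,1) = 2
Tile 8: (2,0)->(2,1) = 1
Tile 6: (2,1)->(1,2) = 2
Tile 5: (2,2)->(1,1) = 2
Sum: 2 + 3 + 1 + 2 + 2 + 1 + 2 + 2 = 15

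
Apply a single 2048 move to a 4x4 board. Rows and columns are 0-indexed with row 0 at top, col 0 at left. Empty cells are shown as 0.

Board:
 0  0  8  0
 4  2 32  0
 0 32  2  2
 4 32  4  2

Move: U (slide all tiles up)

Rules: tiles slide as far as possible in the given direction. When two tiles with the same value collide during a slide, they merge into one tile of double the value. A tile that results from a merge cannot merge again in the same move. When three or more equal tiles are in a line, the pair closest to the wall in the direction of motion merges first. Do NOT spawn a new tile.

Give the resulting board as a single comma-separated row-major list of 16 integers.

Answer: 8, 2, 8, 4, 0, 64, 32, 0, 0, 0, 2, 0, 0, 0, 4, 0

Derivation:
Slide up:
col 0: [0, 4, 0, 4] -> [8, 0, 0, 0]
col 1: [0, 2, 32, 32] -> [2, 64, 0, 0]
col 2: [8, 32, 2, 4] -> [8, 32, 2, 4]
col 3: [0, 0, 2, 2] -> [4, 0, 0, 0]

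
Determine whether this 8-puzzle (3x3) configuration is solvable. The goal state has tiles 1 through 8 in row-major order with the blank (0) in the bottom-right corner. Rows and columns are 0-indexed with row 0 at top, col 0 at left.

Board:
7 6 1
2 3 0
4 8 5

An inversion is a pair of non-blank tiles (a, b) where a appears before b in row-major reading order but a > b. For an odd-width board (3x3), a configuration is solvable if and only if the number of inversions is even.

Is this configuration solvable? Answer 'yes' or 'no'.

Answer: yes

Derivation:
Inversions (pairs i<j in row-major order where tile[i] > tile[j] > 0): 12
12 is even, so the puzzle is solvable.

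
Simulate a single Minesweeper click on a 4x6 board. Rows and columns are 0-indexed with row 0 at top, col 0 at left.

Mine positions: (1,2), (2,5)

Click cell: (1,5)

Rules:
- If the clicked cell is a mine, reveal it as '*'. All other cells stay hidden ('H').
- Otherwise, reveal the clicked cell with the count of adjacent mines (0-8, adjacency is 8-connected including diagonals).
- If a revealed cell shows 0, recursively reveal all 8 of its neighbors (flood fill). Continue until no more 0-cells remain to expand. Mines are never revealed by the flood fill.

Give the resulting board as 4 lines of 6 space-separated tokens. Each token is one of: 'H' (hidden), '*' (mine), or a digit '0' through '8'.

H H H H H H
H H H H H 1
H H H H H H
H H H H H H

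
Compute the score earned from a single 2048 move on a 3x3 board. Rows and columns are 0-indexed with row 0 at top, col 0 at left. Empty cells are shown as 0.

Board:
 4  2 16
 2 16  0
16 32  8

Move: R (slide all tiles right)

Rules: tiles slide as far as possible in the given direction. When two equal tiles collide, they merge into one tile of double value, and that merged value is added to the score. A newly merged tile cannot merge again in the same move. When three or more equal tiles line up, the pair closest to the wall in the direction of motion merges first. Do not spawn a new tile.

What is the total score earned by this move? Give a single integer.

Answer: 0

Derivation:
Slide right:
row 0: [4, 2, 16] -> [4, 2, 16]  score +0 (running 0)
row 1: [2, 16, 0] -> [0, 2, 16]  score +0 (running 0)
row 2: [16, 32, 8] -> [16, 32, 8]  score +0 (running 0)
Board after move:
 4  2 16
 0  2 16
16 32  8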